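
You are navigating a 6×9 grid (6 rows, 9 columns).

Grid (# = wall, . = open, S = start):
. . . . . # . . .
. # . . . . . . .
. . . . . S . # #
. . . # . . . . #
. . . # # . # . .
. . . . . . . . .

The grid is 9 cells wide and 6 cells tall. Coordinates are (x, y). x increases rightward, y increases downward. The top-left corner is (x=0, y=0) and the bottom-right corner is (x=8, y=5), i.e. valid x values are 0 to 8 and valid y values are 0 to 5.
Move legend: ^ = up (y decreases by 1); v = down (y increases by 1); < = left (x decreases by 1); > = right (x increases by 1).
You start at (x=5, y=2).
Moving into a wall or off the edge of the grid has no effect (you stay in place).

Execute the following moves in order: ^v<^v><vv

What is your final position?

Start: (x=5, y=2)
  ^ (up): (x=5, y=2) -> (x=5, y=1)
  v (down): (x=5, y=1) -> (x=5, y=2)
  < (left): (x=5, y=2) -> (x=4, y=2)
  ^ (up): (x=4, y=2) -> (x=4, y=1)
  v (down): (x=4, y=1) -> (x=4, y=2)
  > (right): (x=4, y=2) -> (x=5, y=2)
  < (left): (x=5, y=2) -> (x=4, y=2)
  v (down): (x=4, y=2) -> (x=4, y=3)
  v (down): blocked, stay at (x=4, y=3)
Final: (x=4, y=3)

Answer: Final position: (x=4, y=3)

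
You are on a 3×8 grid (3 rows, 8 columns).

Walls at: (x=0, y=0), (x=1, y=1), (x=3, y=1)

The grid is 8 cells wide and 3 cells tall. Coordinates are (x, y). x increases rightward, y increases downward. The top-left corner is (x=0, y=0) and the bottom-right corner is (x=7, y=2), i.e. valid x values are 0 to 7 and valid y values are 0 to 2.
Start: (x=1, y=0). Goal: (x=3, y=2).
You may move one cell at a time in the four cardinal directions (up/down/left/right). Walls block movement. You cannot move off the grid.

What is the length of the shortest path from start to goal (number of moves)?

BFS from (x=1, y=0) until reaching (x=3, y=2):
  Distance 0: (x=1, y=0)
  Distance 1: (x=2, y=0)
  Distance 2: (x=3, y=0), (x=2, y=1)
  Distance 3: (x=4, y=0), (x=2, y=2)
  Distance 4: (x=5, y=0), (x=4, y=1), (x=1, y=2), (x=3, y=2)  <- goal reached here
One shortest path (4 moves): (x=1, y=0) -> (x=2, y=0) -> (x=2, y=1) -> (x=2, y=2) -> (x=3, y=2)

Answer: Shortest path length: 4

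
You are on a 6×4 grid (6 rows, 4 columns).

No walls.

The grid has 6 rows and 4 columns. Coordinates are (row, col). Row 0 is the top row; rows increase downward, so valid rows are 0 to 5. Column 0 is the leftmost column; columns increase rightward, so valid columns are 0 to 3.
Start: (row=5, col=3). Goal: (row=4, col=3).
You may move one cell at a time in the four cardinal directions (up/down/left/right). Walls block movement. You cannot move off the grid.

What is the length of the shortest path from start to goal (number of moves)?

BFS from (row=5, col=3) until reaching (row=4, col=3):
  Distance 0: (row=5, col=3)
  Distance 1: (row=4, col=3), (row=5, col=2)  <- goal reached here
One shortest path (1 moves): (row=5, col=3) -> (row=4, col=3)

Answer: Shortest path length: 1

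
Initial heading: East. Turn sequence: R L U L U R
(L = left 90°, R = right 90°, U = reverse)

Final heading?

Answer: Final heading: East

Derivation:
Start: East
  R (right (90° clockwise)) -> South
  L (left (90° counter-clockwise)) -> East
  U (U-turn (180°)) -> West
  L (left (90° counter-clockwise)) -> South
  U (U-turn (180°)) -> North
  R (right (90° clockwise)) -> East
Final: East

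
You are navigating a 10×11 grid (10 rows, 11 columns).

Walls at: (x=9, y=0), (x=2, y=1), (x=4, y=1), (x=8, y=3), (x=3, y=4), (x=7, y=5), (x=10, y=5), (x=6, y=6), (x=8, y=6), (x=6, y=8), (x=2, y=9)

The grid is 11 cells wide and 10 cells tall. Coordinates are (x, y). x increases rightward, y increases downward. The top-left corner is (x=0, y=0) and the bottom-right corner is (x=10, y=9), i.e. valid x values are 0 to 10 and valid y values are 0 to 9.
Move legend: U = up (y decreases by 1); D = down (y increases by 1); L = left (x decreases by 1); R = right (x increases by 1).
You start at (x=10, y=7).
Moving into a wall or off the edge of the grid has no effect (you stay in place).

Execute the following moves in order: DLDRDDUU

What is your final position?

Start: (x=10, y=7)
  D (down): (x=10, y=7) -> (x=10, y=8)
  L (left): (x=10, y=8) -> (x=9, y=8)
  D (down): (x=9, y=8) -> (x=9, y=9)
  R (right): (x=9, y=9) -> (x=10, y=9)
  D (down): blocked, stay at (x=10, y=9)
  D (down): blocked, stay at (x=10, y=9)
  U (up): (x=10, y=9) -> (x=10, y=8)
  U (up): (x=10, y=8) -> (x=10, y=7)
Final: (x=10, y=7)

Answer: Final position: (x=10, y=7)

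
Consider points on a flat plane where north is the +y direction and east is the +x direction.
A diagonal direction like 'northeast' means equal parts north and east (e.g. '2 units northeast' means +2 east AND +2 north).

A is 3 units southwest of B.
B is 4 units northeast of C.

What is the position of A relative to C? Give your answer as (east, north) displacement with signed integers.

Place C at the origin (east=0, north=0).
  B is 4 units northeast of C: delta (east=+4, north=+4); B at (east=4, north=4).
  A is 3 units southwest of B: delta (east=-3, north=-3); A at (east=1, north=1).
Therefore A relative to C: (east=1, north=1).

Answer: A is at (east=1, north=1) relative to C.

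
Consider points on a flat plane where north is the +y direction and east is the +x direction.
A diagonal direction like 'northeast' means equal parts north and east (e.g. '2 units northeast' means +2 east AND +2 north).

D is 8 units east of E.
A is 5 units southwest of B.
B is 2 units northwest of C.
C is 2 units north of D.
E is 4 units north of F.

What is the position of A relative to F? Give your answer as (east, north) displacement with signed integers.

Place F at the origin (east=0, north=0).
  E is 4 units north of F: delta (east=+0, north=+4); E at (east=0, north=4).
  D is 8 units east of E: delta (east=+8, north=+0); D at (east=8, north=4).
  C is 2 units north of D: delta (east=+0, north=+2); C at (east=8, north=6).
  B is 2 units northwest of C: delta (east=-2, north=+2); B at (east=6, north=8).
  A is 5 units southwest of B: delta (east=-5, north=-5); A at (east=1, north=3).
Therefore A relative to F: (east=1, north=3).

Answer: A is at (east=1, north=3) relative to F.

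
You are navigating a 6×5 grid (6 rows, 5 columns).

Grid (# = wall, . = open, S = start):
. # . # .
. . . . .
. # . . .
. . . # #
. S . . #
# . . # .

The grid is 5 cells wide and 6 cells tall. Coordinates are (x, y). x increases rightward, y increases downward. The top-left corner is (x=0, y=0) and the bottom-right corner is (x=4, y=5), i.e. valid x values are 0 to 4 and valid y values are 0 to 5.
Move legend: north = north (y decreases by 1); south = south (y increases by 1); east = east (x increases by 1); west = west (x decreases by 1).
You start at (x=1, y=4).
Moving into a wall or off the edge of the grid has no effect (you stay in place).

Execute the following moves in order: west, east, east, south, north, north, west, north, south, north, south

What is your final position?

Start: (x=1, y=4)
  west (west): (x=1, y=4) -> (x=0, y=4)
  east (east): (x=0, y=4) -> (x=1, y=4)
  east (east): (x=1, y=4) -> (x=2, y=4)
  south (south): (x=2, y=4) -> (x=2, y=5)
  north (north): (x=2, y=5) -> (x=2, y=4)
  north (north): (x=2, y=4) -> (x=2, y=3)
  west (west): (x=2, y=3) -> (x=1, y=3)
  north (north): blocked, stay at (x=1, y=3)
  south (south): (x=1, y=3) -> (x=1, y=4)
  north (north): (x=1, y=4) -> (x=1, y=3)
  south (south): (x=1, y=3) -> (x=1, y=4)
Final: (x=1, y=4)

Answer: Final position: (x=1, y=4)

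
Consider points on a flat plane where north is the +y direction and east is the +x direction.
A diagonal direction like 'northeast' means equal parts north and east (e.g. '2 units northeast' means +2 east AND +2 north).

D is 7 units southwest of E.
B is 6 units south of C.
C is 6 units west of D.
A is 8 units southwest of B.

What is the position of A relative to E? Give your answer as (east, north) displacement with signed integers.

Place E at the origin (east=0, north=0).
  D is 7 units southwest of E: delta (east=-7, north=-7); D at (east=-7, north=-7).
  C is 6 units west of D: delta (east=-6, north=+0); C at (east=-13, north=-7).
  B is 6 units south of C: delta (east=+0, north=-6); B at (east=-13, north=-13).
  A is 8 units southwest of B: delta (east=-8, north=-8); A at (east=-21, north=-21).
Therefore A relative to E: (east=-21, north=-21).

Answer: A is at (east=-21, north=-21) relative to E.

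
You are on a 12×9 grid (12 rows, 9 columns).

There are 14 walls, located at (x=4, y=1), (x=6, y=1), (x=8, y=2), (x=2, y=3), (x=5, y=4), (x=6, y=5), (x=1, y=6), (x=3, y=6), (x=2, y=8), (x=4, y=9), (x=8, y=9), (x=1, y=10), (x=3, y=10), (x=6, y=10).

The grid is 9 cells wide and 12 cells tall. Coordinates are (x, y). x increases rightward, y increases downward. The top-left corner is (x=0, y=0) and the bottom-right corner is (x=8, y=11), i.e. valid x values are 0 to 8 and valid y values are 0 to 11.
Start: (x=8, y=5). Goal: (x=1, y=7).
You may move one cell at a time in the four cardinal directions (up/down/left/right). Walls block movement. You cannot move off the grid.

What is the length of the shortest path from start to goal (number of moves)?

Answer: Shortest path length: 9

Derivation:
BFS from (x=8, y=5) until reaching (x=1, y=7):
  Distance 0: (x=8, y=5)
  Distance 1: (x=8, y=4), (x=7, y=5), (x=8, y=6)
  Distance 2: (x=8, y=3), (x=7, y=4), (x=7, y=6), (x=8, y=7)
  Distance 3: (x=7, y=3), (x=6, y=4), (x=6, y=6), (x=7, y=7), (x=8, y=8)
  Distance 4: (x=7, y=2), (x=6, y=3), (x=5, y=6), (x=6, y=7), (x=7, y=8)
  Distance 5: (x=7, y=1), (x=6, y=2), (x=5, y=3), (x=5, y=5), (x=4, y=6), (x=5, y=7), (x=6, y=8), (x=7, y=9)
  Distance 6: (x=7, y=0), (x=8, y=1), (x=5, y=2), (x=4, y=3), (x=4, y=5), (x=4, y=7), (x=5, y=8), (x=6, y=9), (x=7, y=10)
  Distance 7: (x=6, y=0), (x=8, y=0), (x=5, y=1), (x=4, y=2), (x=3, y=3), (x=4, y=4), (x=3, y=5), (x=3, y=7), (x=4, y=8), (x=5, y=9), (x=8, y=10), (x=7, y=11)
  Distance 8: (x=5, y=0), (x=3, y=2), (x=3, y=4), (x=2, y=5), (x=2, y=7), (x=3, y=8), (x=5, y=10), (x=6, y=11), (x=8, y=11)
  Distance 9: (x=4, y=0), (x=3, y=1), (x=2, y=2), (x=2, y=4), (x=1, y=5), (x=2, y=6), (x=1, y=7), (x=3, y=9), (x=4, y=10), (x=5, y=11)  <- goal reached here
One shortest path (9 moves): (x=8, y=5) -> (x=7, y=5) -> (x=7, y=6) -> (x=6, y=6) -> (x=5, y=6) -> (x=4, y=6) -> (x=4, y=7) -> (x=3, y=7) -> (x=2, y=7) -> (x=1, y=7)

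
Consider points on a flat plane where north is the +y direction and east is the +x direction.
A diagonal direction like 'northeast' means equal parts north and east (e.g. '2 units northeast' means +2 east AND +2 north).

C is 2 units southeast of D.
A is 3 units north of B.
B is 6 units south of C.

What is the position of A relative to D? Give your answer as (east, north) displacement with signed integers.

Answer: A is at (east=2, north=-5) relative to D.

Derivation:
Place D at the origin (east=0, north=0).
  C is 2 units southeast of D: delta (east=+2, north=-2); C at (east=2, north=-2).
  B is 6 units south of C: delta (east=+0, north=-6); B at (east=2, north=-8).
  A is 3 units north of B: delta (east=+0, north=+3); A at (east=2, north=-5).
Therefore A relative to D: (east=2, north=-5).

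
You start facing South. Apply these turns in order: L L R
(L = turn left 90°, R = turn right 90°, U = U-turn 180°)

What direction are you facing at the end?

Answer: Final heading: East

Derivation:
Start: South
  L (left (90° counter-clockwise)) -> East
  L (left (90° counter-clockwise)) -> North
  R (right (90° clockwise)) -> East
Final: East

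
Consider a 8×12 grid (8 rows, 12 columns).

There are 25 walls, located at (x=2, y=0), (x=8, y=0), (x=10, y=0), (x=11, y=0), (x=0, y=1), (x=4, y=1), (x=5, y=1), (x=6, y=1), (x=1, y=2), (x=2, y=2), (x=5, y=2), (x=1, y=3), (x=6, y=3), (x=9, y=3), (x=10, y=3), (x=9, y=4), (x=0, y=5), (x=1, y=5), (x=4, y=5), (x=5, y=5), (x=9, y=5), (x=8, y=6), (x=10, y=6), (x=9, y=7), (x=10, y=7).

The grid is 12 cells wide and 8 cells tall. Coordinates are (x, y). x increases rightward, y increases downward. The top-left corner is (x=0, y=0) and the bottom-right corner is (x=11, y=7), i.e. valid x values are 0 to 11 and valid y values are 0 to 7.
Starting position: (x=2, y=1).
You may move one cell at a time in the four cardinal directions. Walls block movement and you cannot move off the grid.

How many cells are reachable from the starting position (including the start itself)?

BFS flood-fill from (x=2, y=1):
  Distance 0: (x=2, y=1)
  Distance 1: (x=1, y=1), (x=3, y=1)
  Distance 2: (x=1, y=0), (x=3, y=0), (x=3, y=2)
  Distance 3: (x=0, y=0), (x=4, y=0), (x=4, y=2), (x=3, y=3)
  Distance 4: (x=5, y=0), (x=2, y=3), (x=4, y=3), (x=3, y=4)
  Distance 5: (x=6, y=0), (x=5, y=3), (x=2, y=4), (x=4, y=4), (x=3, y=5)
  Distance 6: (x=7, y=0), (x=1, y=4), (x=5, y=4), (x=2, y=5), (x=3, y=6)
  Distance 7: (x=7, y=1), (x=0, y=4), (x=6, y=4), (x=2, y=6), (x=4, y=6), (x=3, y=7)
  Distance 8: (x=8, y=1), (x=7, y=2), (x=0, y=3), (x=7, y=4), (x=6, y=5), (x=1, y=6), (x=5, y=6), (x=2, y=7), (x=4, y=7)
  Distance 9: (x=9, y=1), (x=0, y=2), (x=6, y=2), (x=8, y=2), (x=7, y=3), (x=8, y=4), (x=7, y=5), (x=0, y=6), (x=6, y=6), (x=1, y=7), (x=5, y=7)
  Distance 10: (x=9, y=0), (x=10, y=1), (x=9, y=2), (x=8, y=3), (x=8, y=5), (x=7, y=6), (x=0, y=7), (x=6, y=7)
  Distance 11: (x=11, y=1), (x=10, y=2), (x=7, y=7)
  Distance 12: (x=11, y=2), (x=8, y=7)
  Distance 13: (x=11, y=3)
  Distance 14: (x=11, y=4)
  Distance 15: (x=10, y=4), (x=11, y=5)
  Distance 16: (x=10, y=5), (x=11, y=6)
  Distance 17: (x=11, y=7)
Total reachable: 70 (grid has 71 open cells total)

Answer: Reachable cells: 70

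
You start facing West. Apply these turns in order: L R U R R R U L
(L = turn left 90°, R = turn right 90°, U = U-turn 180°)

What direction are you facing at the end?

Start: West
  L (left (90° counter-clockwise)) -> South
  R (right (90° clockwise)) -> West
  U (U-turn (180°)) -> East
  R (right (90° clockwise)) -> South
  R (right (90° clockwise)) -> West
  R (right (90° clockwise)) -> North
  U (U-turn (180°)) -> South
  L (left (90° counter-clockwise)) -> East
Final: East

Answer: Final heading: East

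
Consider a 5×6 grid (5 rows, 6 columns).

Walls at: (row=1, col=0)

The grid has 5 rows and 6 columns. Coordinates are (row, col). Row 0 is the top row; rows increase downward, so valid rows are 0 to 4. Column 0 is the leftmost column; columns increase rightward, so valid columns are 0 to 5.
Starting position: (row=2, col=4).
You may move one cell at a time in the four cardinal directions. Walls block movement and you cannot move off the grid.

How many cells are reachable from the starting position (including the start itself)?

BFS flood-fill from (row=2, col=4):
  Distance 0: (row=2, col=4)
  Distance 1: (row=1, col=4), (row=2, col=3), (row=2, col=5), (row=3, col=4)
  Distance 2: (row=0, col=4), (row=1, col=3), (row=1, col=5), (row=2, col=2), (row=3, col=3), (row=3, col=5), (row=4, col=4)
  Distance 3: (row=0, col=3), (row=0, col=5), (row=1, col=2), (row=2, col=1), (row=3, col=2), (row=4, col=3), (row=4, col=5)
  Distance 4: (row=0, col=2), (row=1, col=1), (row=2, col=0), (row=3, col=1), (row=4, col=2)
  Distance 5: (row=0, col=1), (row=3, col=0), (row=4, col=1)
  Distance 6: (row=0, col=0), (row=4, col=0)
Total reachable: 29 (grid has 29 open cells total)

Answer: Reachable cells: 29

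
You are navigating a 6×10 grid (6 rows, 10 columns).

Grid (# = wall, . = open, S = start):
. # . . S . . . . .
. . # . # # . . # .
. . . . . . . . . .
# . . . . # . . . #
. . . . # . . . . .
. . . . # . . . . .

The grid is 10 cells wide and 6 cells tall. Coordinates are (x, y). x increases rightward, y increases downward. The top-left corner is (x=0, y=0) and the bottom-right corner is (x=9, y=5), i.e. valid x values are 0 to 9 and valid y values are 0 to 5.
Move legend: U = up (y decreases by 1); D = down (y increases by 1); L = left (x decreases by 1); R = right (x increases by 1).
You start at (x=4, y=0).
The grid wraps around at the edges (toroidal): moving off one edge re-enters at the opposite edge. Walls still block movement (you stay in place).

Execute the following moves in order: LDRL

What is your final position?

Answer: Final position: (x=3, y=1)

Derivation:
Start: (x=4, y=0)
  L (left): (x=4, y=0) -> (x=3, y=0)
  D (down): (x=3, y=0) -> (x=3, y=1)
  R (right): blocked, stay at (x=3, y=1)
  L (left): blocked, stay at (x=3, y=1)
Final: (x=3, y=1)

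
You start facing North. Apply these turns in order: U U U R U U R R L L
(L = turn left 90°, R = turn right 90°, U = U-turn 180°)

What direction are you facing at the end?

Answer: Final heading: West

Derivation:
Start: North
  U (U-turn (180°)) -> South
  U (U-turn (180°)) -> North
  U (U-turn (180°)) -> South
  R (right (90° clockwise)) -> West
  U (U-turn (180°)) -> East
  U (U-turn (180°)) -> West
  R (right (90° clockwise)) -> North
  R (right (90° clockwise)) -> East
  L (left (90° counter-clockwise)) -> North
  L (left (90° counter-clockwise)) -> West
Final: West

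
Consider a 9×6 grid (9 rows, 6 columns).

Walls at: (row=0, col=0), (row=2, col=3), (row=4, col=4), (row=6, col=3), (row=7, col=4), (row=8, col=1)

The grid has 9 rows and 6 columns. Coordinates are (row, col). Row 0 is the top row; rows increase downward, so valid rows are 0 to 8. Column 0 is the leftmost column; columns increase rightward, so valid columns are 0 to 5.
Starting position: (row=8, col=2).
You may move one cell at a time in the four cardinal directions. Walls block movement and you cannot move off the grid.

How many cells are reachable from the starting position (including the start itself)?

Answer: Reachable cells: 48

Derivation:
BFS flood-fill from (row=8, col=2):
  Distance 0: (row=8, col=2)
  Distance 1: (row=7, col=2), (row=8, col=3)
  Distance 2: (row=6, col=2), (row=7, col=1), (row=7, col=3), (row=8, col=4)
  Distance 3: (row=5, col=2), (row=6, col=1), (row=7, col=0), (row=8, col=5)
  Distance 4: (row=4, col=2), (row=5, col=1), (row=5, col=3), (row=6, col=0), (row=7, col=5), (row=8, col=0)
  Distance 5: (row=3, col=2), (row=4, col=1), (row=4, col=3), (row=5, col=0), (row=5, col=4), (row=6, col=5)
  Distance 6: (row=2, col=2), (row=3, col=1), (row=3, col=3), (row=4, col=0), (row=5, col=5), (row=6, col=4)
  Distance 7: (row=1, col=2), (row=2, col=1), (row=3, col=0), (row=3, col=4), (row=4, col=5)
  Distance 8: (row=0, col=2), (row=1, col=1), (row=1, col=3), (row=2, col=0), (row=2, col=4), (row=3, col=5)
  Distance 9: (row=0, col=1), (row=0, col=3), (row=1, col=0), (row=1, col=4), (row=2, col=5)
  Distance 10: (row=0, col=4), (row=1, col=5)
  Distance 11: (row=0, col=5)
Total reachable: 48 (grid has 48 open cells total)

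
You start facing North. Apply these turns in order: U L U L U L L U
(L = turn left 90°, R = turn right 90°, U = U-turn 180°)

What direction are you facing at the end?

Answer: Final heading: North

Derivation:
Start: North
  U (U-turn (180°)) -> South
  L (left (90° counter-clockwise)) -> East
  U (U-turn (180°)) -> West
  L (left (90° counter-clockwise)) -> South
  U (U-turn (180°)) -> North
  L (left (90° counter-clockwise)) -> West
  L (left (90° counter-clockwise)) -> South
  U (U-turn (180°)) -> North
Final: North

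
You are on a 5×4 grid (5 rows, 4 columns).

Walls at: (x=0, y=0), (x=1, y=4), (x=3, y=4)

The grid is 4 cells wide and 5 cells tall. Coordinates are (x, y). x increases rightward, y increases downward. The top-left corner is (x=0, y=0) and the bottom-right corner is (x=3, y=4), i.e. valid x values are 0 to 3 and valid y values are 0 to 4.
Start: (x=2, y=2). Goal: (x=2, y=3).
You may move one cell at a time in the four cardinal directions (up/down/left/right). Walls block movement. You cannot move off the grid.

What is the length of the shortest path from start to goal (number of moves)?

Answer: Shortest path length: 1

Derivation:
BFS from (x=2, y=2) until reaching (x=2, y=3):
  Distance 0: (x=2, y=2)
  Distance 1: (x=2, y=1), (x=1, y=2), (x=3, y=2), (x=2, y=3)  <- goal reached here
One shortest path (1 moves): (x=2, y=2) -> (x=2, y=3)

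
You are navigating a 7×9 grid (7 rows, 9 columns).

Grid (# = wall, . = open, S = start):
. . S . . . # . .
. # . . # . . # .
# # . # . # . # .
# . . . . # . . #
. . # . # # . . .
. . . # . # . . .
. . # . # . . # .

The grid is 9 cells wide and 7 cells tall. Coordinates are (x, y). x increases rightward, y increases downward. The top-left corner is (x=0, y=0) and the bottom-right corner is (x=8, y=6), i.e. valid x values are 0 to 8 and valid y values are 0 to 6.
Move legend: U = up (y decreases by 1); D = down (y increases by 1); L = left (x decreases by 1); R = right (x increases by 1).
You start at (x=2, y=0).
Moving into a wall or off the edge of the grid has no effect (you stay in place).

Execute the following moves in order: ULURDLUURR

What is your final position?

Start: (x=2, y=0)
  U (up): blocked, stay at (x=2, y=0)
  L (left): (x=2, y=0) -> (x=1, y=0)
  U (up): blocked, stay at (x=1, y=0)
  R (right): (x=1, y=0) -> (x=2, y=0)
  D (down): (x=2, y=0) -> (x=2, y=1)
  L (left): blocked, stay at (x=2, y=1)
  U (up): (x=2, y=1) -> (x=2, y=0)
  U (up): blocked, stay at (x=2, y=0)
  R (right): (x=2, y=0) -> (x=3, y=0)
  R (right): (x=3, y=0) -> (x=4, y=0)
Final: (x=4, y=0)

Answer: Final position: (x=4, y=0)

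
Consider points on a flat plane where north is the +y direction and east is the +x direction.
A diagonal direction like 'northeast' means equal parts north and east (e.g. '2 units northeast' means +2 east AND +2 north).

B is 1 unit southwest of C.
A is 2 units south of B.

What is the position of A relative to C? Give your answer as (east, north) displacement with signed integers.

Place C at the origin (east=0, north=0).
  B is 1 unit southwest of C: delta (east=-1, north=-1); B at (east=-1, north=-1).
  A is 2 units south of B: delta (east=+0, north=-2); A at (east=-1, north=-3).
Therefore A relative to C: (east=-1, north=-3).

Answer: A is at (east=-1, north=-3) relative to C.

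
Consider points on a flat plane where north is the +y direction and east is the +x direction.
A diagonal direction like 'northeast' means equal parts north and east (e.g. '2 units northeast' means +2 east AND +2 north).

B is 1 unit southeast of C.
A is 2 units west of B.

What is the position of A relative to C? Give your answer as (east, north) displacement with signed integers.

Place C at the origin (east=0, north=0).
  B is 1 unit southeast of C: delta (east=+1, north=-1); B at (east=1, north=-1).
  A is 2 units west of B: delta (east=-2, north=+0); A at (east=-1, north=-1).
Therefore A relative to C: (east=-1, north=-1).

Answer: A is at (east=-1, north=-1) relative to C.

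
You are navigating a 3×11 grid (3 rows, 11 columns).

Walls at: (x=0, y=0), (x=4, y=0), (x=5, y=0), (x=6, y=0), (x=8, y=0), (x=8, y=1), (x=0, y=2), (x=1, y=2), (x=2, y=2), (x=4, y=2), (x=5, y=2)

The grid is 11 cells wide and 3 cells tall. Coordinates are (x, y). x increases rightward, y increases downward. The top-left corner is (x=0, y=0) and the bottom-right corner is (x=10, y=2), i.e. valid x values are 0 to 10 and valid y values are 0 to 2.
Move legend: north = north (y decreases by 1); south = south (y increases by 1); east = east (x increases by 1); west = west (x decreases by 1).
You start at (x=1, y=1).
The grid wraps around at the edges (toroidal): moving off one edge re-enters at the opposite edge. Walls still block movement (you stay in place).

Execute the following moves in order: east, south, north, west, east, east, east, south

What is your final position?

Answer: Final position: (x=3, y=1)

Derivation:
Start: (x=1, y=1)
  east (east): (x=1, y=1) -> (x=2, y=1)
  south (south): blocked, stay at (x=2, y=1)
  north (north): (x=2, y=1) -> (x=2, y=0)
  west (west): (x=2, y=0) -> (x=1, y=0)
  east (east): (x=1, y=0) -> (x=2, y=0)
  east (east): (x=2, y=0) -> (x=3, y=0)
  east (east): blocked, stay at (x=3, y=0)
  south (south): (x=3, y=0) -> (x=3, y=1)
Final: (x=3, y=1)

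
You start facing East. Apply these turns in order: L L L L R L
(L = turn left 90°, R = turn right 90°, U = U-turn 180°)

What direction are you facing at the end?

Start: East
  L (left (90° counter-clockwise)) -> North
  L (left (90° counter-clockwise)) -> West
  L (left (90° counter-clockwise)) -> South
  L (left (90° counter-clockwise)) -> East
  R (right (90° clockwise)) -> South
  L (left (90° counter-clockwise)) -> East
Final: East

Answer: Final heading: East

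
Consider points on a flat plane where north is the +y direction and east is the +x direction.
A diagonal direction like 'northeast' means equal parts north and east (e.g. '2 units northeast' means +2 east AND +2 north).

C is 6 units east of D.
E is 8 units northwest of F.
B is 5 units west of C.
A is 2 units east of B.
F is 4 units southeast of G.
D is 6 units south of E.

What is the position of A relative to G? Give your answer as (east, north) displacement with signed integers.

Place G at the origin (east=0, north=0).
  F is 4 units southeast of G: delta (east=+4, north=-4); F at (east=4, north=-4).
  E is 8 units northwest of F: delta (east=-8, north=+8); E at (east=-4, north=4).
  D is 6 units south of E: delta (east=+0, north=-6); D at (east=-4, north=-2).
  C is 6 units east of D: delta (east=+6, north=+0); C at (east=2, north=-2).
  B is 5 units west of C: delta (east=-5, north=+0); B at (east=-3, north=-2).
  A is 2 units east of B: delta (east=+2, north=+0); A at (east=-1, north=-2).
Therefore A relative to G: (east=-1, north=-2).

Answer: A is at (east=-1, north=-2) relative to G.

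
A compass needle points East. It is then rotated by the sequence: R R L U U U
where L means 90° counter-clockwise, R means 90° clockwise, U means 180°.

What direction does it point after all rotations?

Start: East
  R (right (90° clockwise)) -> South
  R (right (90° clockwise)) -> West
  L (left (90° counter-clockwise)) -> South
  U (U-turn (180°)) -> North
  U (U-turn (180°)) -> South
  U (U-turn (180°)) -> North
Final: North

Answer: Final heading: North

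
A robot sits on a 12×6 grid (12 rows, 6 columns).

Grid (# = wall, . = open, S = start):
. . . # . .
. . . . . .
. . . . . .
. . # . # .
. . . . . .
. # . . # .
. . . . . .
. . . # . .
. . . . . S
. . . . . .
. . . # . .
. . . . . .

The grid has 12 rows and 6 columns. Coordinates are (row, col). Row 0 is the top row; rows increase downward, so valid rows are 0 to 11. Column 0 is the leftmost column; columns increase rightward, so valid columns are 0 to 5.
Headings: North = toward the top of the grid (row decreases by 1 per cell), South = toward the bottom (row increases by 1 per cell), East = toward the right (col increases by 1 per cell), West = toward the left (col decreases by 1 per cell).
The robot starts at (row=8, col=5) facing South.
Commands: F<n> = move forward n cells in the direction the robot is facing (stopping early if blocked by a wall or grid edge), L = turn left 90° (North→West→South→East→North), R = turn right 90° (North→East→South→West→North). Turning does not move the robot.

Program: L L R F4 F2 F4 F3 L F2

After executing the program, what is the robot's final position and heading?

Start: (row=8, col=5), facing South
  L: turn left, now facing East
  L: turn left, now facing North
  R: turn right, now facing East
  F4: move forward 0/4 (blocked), now at (row=8, col=5)
  F2: move forward 0/2 (blocked), now at (row=8, col=5)
  F4: move forward 0/4 (blocked), now at (row=8, col=5)
  F3: move forward 0/3 (blocked), now at (row=8, col=5)
  L: turn left, now facing North
  F2: move forward 2, now at (row=6, col=5)
Final: (row=6, col=5), facing North

Answer: Final position: (row=6, col=5), facing North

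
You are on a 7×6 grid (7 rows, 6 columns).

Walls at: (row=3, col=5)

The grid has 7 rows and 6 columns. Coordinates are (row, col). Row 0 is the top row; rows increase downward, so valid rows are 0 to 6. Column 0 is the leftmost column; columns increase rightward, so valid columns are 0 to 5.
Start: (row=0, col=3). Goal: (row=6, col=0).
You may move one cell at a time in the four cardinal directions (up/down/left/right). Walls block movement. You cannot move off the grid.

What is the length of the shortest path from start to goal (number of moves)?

Answer: Shortest path length: 9

Derivation:
BFS from (row=0, col=3) until reaching (row=6, col=0):
  Distance 0: (row=0, col=3)
  Distance 1: (row=0, col=2), (row=0, col=4), (row=1, col=3)
  Distance 2: (row=0, col=1), (row=0, col=5), (row=1, col=2), (row=1, col=4), (row=2, col=3)
  Distance 3: (row=0, col=0), (row=1, col=1), (row=1, col=5), (row=2, col=2), (row=2, col=4), (row=3, col=3)
  Distance 4: (row=1, col=0), (row=2, col=1), (row=2, col=5), (row=3, col=2), (row=3, col=4), (row=4, col=3)
  Distance 5: (row=2, col=0), (row=3, col=1), (row=4, col=2), (row=4, col=4), (row=5, col=3)
  Distance 6: (row=3, col=0), (row=4, col=1), (row=4, col=5), (row=5, col=2), (row=5, col=4), (row=6, col=3)
  Distance 7: (row=4, col=0), (row=5, col=1), (row=5, col=5), (row=6, col=2), (row=6, col=4)
  Distance 8: (row=5, col=0), (row=6, col=1), (row=6, col=5)
  Distance 9: (row=6, col=0)  <- goal reached here
One shortest path (9 moves): (row=0, col=3) -> (row=0, col=2) -> (row=0, col=1) -> (row=0, col=0) -> (row=1, col=0) -> (row=2, col=0) -> (row=3, col=0) -> (row=4, col=0) -> (row=5, col=0) -> (row=6, col=0)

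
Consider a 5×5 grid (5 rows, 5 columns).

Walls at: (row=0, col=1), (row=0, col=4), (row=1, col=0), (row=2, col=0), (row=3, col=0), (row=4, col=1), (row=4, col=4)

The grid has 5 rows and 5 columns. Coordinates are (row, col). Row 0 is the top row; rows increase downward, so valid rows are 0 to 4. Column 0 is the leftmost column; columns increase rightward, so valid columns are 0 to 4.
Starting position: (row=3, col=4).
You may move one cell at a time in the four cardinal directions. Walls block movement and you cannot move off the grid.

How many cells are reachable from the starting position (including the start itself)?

BFS flood-fill from (row=3, col=4):
  Distance 0: (row=3, col=4)
  Distance 1: (row=2, col=4), (row=3, col=3)
  Distance 2: (row=1, col=4), (row=2, col=3), (row=3, col=2), (row=4, col=3)
  Distance 3: (row=1, col=3), (row=2, col=2), (row=3, col=1), (row=4, col=2)
  Distance 4: (row=0, col=3), (row=1, col=2), (row=2, col=1)
  Distance 5: (row=0, col=2), (row=1, col=1)
Total reachable: 16 (grid has 18 open cells total)

Answer: Reachable cells: 16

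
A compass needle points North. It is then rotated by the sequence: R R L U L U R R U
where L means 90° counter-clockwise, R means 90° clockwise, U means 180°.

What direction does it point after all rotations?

Start: North
  R (right (90° clockwise)) -> East
  R (right (90° clockwise)) -> South
  L (left (90° counter-clockwise)) -> East
  U (U-turn (180°)) -> West
  L (left (90° counter-clockwise)) -> South
  U (U-turn (180°)) -> North
  R (right (90° clockwise)) -> East
  R (right (90° clockwise)) -> South
  U (U-turn (180°)) -> North
Final: North

Answer: Final heading: North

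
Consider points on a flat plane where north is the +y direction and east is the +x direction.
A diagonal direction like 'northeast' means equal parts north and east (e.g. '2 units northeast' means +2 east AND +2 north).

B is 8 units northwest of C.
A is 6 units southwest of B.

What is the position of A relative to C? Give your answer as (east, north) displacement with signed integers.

Answer: A is at (east=-14, north=2) relative to C.

Derivation:
Place C at the origin (east=0, north=0).
  B is 8 units northwest of C: delta (east=-8, north=+8); B at (east=-8, north=8).
  A is 6 units southwest of B: delta (east=-6, north=-6); A at (east=-14, north=2).
Therefore A relative to C: (east=-14, north=2).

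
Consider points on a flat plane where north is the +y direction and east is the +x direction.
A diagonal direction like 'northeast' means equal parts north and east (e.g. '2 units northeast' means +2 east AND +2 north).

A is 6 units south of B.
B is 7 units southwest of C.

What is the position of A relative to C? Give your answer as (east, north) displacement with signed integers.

Answer: A is at (east=-7, north=-13) relative to C.

Derivation:
Place C at the origin (east=0, north=0).
  B is 7 units southwest of C: delta (east=-7, north=-7); B at (east=-7, north=-7).
  A is 6 units south of B: delta (east=+0, north=-6); A at (east=-7, north=-13).
Therefore A relative to C: (east=-7, north=-13).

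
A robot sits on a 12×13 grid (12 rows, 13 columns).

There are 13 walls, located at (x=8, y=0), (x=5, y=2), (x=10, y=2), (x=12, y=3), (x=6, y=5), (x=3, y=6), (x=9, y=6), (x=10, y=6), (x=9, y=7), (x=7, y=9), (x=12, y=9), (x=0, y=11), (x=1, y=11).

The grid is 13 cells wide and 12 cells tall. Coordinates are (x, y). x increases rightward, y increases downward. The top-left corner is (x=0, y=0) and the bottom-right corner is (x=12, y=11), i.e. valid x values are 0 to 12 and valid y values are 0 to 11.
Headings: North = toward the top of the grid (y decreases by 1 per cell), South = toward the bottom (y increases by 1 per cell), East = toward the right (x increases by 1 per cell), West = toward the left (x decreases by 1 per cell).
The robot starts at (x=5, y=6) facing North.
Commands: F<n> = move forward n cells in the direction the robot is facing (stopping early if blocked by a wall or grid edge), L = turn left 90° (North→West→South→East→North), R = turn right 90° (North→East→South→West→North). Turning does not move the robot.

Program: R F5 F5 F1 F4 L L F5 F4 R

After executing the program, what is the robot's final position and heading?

Start: (x=5, y=6), facing North
  R: turn right, now facing East
  F5: move forward 3/5 (blocked), now at (x=8, y=6)
  F5: move forward 0/5 (blocked), now at (x=8, y=6)
  F1: move forward 0/1 (blocked), now at (x=8, y=6)
  F4: move forward 0/4 (blocked), now at (x=8, y=6)
  L: turn left, now facing North
  L: turn left, now facing West
  F5: move forward 4/5 (blocked), now at (x=4, y=6)
  F4: move forward 0/4 (blocked), now at (x=4, y=6)
  R: turn right, now facing North
Final: (x=4, y=6), facing North

Answer: Final position: (x=4, y=6), facing North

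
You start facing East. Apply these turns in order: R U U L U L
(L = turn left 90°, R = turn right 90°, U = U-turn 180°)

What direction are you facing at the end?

Answer: Final heading: South

Derivation:
Start: East
  R (right (90° clockwise)) -> South
  U (U-turn (180°)) -> North
  U (U-turn (180°)) -> South
  L (left (90° counter-clockwise)) -> East
  U (U-turn (180°)) -> West
  L (left (90° counter-clockwise)) -> South
Final: South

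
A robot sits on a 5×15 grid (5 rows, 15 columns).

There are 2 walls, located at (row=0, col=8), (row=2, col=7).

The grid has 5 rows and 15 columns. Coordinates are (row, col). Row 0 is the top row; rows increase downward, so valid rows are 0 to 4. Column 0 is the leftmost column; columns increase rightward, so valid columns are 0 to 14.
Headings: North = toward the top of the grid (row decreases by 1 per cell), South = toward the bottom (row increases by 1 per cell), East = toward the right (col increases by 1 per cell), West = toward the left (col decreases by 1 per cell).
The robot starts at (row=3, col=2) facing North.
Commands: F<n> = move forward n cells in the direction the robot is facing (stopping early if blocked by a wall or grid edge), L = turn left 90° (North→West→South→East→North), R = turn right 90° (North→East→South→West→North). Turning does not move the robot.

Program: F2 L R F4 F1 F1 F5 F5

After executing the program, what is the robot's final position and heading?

Answer: Final position: (row=0, col=2), facing North

Derivation:
Start: (row=3, col=2), facing North
  F2: move forward 2, now at (row=1, col=2)
  L: turn left, now facing West
  R: turn right, now facing North
  F4: move forward 1/4 (blocked), now at (row=0, col=2)
  F1: move forward 0/1 (blocked), now at (row=0, col=2)
  F1: move forward 0/1 (blocked), now at (row=0, col=2)
  F5: move forward 0/5 (blocked), now at (row=0, col=2)
  F5: move forward 0/5 (blocked), now at (row=0, col=2)
Final: (row=0, col=2), facing North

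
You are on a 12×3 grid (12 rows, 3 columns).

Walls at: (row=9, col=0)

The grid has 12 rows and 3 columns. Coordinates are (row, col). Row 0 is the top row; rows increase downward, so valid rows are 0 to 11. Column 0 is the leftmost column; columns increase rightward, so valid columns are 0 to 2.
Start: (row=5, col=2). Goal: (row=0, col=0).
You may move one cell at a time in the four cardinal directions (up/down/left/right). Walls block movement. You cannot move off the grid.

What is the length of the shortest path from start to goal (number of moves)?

Answer: Shortest path length: 7

Derivation:
BFS from (row=5, col=2) until reaching (row=0, col=0):
  Distance 0: (row=5, col=2)
  Distance 1: (row=4, col=2), (row=5, col=1), (row=6, col=2)
  Distance 2: (row=3, col=2), (row=4, col=1), (row=5, col=0), (row=6, col=1), (row=7, col=2)
  Distance 3: (row=2, col=2), (row=3, col=1), (row=4, col=0), (row=6, col=0), (row=7, col=1), (row=8, col=2)
  Distance 4: (row=1, col=2), (row=2, col=1), (row=3, col=0), (row=7, col=0), (row=8, col=1), (row=9, col=2)
  Distance 5: (row=0, col=2), (row=1, col=1), (row=2, col=0), (row=8, col=0), (row=9, col=1), (row=10, col=2)
  Distance 6: (row=0, col=1), (row=1, col=0), (row=10, col=1), (row=11, col=2)
  Distance 7: (row=0, col=0), (row=10, col=0), (row=11, col=1)  <- goal reached here
One shortest path (7 moves): (row=5, col=2) -> (row=5, col=1) -> (row=5, col=0) -> (row=4, col=0) -> (row=3, col=0) -> (row=2, col=0) -> (row=1, col=0) -> (row=0, col=0)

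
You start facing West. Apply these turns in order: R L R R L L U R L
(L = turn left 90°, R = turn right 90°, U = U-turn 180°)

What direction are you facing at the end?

Start: West
  R (right (90° clockwise)) -> North
  L (left (90° counter-clockwise)) -> West
  R (right (90° clockwise)) -> North
  R (right (90° clockwise)) -> East
  L (left (90° counter-clockwise)) -> North
  L (left (90° counter-clockwise)) -> West
  U (U-turn (180°)) -> East
  R (right (90° clockwise)) -> South
  L (left (90° counter-clockwise)) -> East
Final: East

Answer: Final heading: East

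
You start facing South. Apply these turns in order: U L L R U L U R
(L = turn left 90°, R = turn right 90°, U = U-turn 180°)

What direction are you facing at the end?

Answer: Final heading: West

Derivation:
Start: South
  U (U-turn (180°)) -> North
  L (left (90° counter-clockwise)) -> West
  L (left (90° counter-clockwise)) -> South
  R (right (90° clockwise)) -> West
  U (U-turn (180°)) -> East
  L (left (90° counter-clockwise)) -> North
  U (U-turn (180°)) -> South
  R (right (90° clockwise)) -> West
Final: West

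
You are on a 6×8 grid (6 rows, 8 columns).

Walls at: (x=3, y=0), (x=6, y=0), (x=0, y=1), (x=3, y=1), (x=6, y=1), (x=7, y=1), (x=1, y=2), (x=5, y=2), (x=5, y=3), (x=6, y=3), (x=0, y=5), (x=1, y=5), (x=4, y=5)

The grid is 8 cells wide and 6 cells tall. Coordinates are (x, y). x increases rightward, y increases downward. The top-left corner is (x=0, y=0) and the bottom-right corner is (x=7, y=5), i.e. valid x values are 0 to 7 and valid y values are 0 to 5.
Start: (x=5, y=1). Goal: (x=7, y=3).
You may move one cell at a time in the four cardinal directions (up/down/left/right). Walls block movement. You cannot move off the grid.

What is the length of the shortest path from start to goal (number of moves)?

BFS from (x=5, y=1) until reaching (x=7, y=3):
  Distance 0: (x=5, y=1)
  Distance 1: (x=5, y=0), (x=4, y=1)
  Distance 2: (x=4, y=0), (x=4, y=2)
  Distance 3: (x=3, y=2), (x=4, y=3)
  Distance 4: (x=2, y=2), (x=3, y=3), (x=4, y=4)
  Distance 5: (x=2, y=1), (x=2, y=3), (x=3, y=4), (x=5, y=4)
  Distance 6: (x=2, y=0), (x=1, y=1), (x=1, y=3), (x=2, y=4), (x=6, y=4), (x=3, y=5), (x=5, y=5)
  Distance 7: (x=1, y=0), (x=0, y=3), (x=1, y=4), (x=7, y=4), (x=2, y=5), (x=6, y=5)
  Distance 8: (x=0, y=0), (x=0, y=2), (x=7, y=3), (x=0, y=4), (x=7, y=5)  <- goal reached here
One shortest path (8 moves): (x=5, y=1) -> (x=4, y=1) -> (x=4, y=2) -> (x=4, y=3) -> (x=4, y=4) -> (x=5, y=4) -> (x=6, y=4) -> (x=7, y=4) -> (x=7, y=3)

Answer: Shortest path length: 8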